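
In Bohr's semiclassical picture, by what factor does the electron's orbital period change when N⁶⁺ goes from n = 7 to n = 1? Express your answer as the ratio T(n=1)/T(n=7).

1/343

T ∝ Z^-2 · n^3; with Z fixed, T ∝ n^3.
T(n=1)/T(n=7) = (1/7)^3 = 1/343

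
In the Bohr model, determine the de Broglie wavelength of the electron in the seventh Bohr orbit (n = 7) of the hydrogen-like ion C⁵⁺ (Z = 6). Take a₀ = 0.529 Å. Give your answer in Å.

3.88 Å

The Bohr quantisation condition is nλ = 2πr_n.
r_n = n²a₀/Z = 4.32 Å
λ = 2πr_n/n = 2π·4.32/7 = 3.88 Å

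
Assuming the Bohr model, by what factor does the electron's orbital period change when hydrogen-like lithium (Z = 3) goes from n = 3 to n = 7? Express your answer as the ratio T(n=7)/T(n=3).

T ∝ Z^-2 · n^3; with Z fixed, T ∝ n^3.
T(n=7)/T(n=3) = (7/3)^3 = 343/27

343/27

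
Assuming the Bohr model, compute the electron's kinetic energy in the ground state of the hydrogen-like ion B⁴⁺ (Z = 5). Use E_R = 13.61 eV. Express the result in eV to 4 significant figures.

340.2 eV

For a Coulomb orbit the virial theorem gives K = −E_n.
E_n = −E_R·Z²/n², so K = E_R·Z²/n² = 13.61 × 5²/1² = 340.2 eV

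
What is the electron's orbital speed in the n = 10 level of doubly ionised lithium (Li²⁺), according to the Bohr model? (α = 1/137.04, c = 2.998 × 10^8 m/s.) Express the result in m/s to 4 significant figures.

6.563 × 10^5 m/s

v_n = Zαc/n = 3 × 0.007297 × 2.998 × 10^8 / 10
    = 6.563 × 10^5 m/s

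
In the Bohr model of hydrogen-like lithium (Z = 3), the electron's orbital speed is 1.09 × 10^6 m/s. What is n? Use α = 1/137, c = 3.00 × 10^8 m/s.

6

v_n = Zαc/n ⇒ n = Zαc/v = 3 × 0.00730 × 3.00 × 10^8 / 1.09 × 10^6 ≈ 6.03
n = 6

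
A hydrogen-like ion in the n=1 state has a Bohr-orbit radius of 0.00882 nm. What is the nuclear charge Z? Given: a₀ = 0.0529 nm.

6

r_n = n²a₀/Z ⇒ Z = n²a₀/r = 1² × 0.0529 / 0.00882 ≈ 6.00
Z = 6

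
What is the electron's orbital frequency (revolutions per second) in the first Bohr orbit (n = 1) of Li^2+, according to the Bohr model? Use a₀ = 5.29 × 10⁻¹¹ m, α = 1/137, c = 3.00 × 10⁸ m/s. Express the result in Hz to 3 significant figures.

r = n²a₀/Z = 1.76 × 10⁻¹¹ m, v = Zαc/n = 6.57 × 10⁶ m/s
f = v/(2πr) = 5.93 × 10¹⁶ Hz

5.93 × 10¹⁶ Hz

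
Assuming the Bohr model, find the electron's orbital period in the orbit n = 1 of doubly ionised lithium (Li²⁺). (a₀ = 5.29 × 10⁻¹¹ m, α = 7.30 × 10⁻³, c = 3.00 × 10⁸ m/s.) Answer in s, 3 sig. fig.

1.69 × 10⁻¹⁷ s

r = n²a₀/Z = 1²·5.29 × 10⁻¹¹/3 = 1.76 × 10⁻¹¹ m
v = Zαc/n = 3·0.00730·3.00 × 10⁸/1 = 6.57 × 10⁶ m/s
T = 2πr/v = 1.69 × 10⁻¹⁷ s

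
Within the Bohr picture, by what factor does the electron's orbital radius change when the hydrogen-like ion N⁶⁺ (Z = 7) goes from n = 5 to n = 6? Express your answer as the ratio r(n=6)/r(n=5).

36/25

r ∝ Z^-1 · n^2; with Z fixed, r ∝ n^2.
r(n=6)/r(n=5) = (6/5)^2 = 36/25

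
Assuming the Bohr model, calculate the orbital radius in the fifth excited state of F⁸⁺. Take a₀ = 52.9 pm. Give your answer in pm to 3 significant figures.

212 pm

r_n = n²a₀/Z = 6² × 52.9 / 9
    = 36 × 52.9 / 9 = 212 pm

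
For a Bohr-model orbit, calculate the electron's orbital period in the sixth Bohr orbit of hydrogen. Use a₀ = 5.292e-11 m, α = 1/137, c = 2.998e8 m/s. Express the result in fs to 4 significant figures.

r = n²a₀/Z = 6²·5.292e-11/1 = 1.905e-9 m
v = Zαc/n = 1·0.007299·2.998e8/6 = 3.647e5 m/s
T = 2πr/v = 3.282e-14 s = 32.82 fs

32.82 fs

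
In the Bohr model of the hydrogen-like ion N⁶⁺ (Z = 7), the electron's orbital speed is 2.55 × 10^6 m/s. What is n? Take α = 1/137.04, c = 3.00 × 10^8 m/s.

v_n = Zαc/n ⇒ n = Zαc/v = 7 × 0.00730 × 3.00 × 10^8 / 2.55 × 10^6 ≈ 6.01
n = 6

6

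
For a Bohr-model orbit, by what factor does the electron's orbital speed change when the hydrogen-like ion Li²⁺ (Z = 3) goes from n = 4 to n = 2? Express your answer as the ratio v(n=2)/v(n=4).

2

v ∝ Z^1 · n^-1; with Z fixed, v ∝ n^-1.
v(n=2)/v(n=4) = (2/4)^-1 = 2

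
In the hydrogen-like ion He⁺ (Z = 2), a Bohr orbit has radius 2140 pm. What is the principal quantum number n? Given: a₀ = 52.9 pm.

r_n = n²a₀/Z ⇒ n² = rZ/a₀ = 2140 × 2 / 52.9 ≈ 80.91
n = 9

9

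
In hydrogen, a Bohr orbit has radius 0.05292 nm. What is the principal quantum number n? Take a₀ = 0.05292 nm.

r_n = n²a₀/Z ⇒ n² = rZ/a₀ = 0.05292 × 1 / 0.05292 ≈ 1.00
n = 1

1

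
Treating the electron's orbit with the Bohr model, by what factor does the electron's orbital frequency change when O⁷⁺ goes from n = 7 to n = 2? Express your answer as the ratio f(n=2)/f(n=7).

343/8

f ∝ Z^2 · n^-3; with Z fixed, f ∝ n^-3.
f(n=2)/f(n=7) = (2/7)^-3 = 343/8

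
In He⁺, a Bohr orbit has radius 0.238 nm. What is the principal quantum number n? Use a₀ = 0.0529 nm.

3

r_n = n²a₀/Z ⇒ n² = rZ/a₀ = 0.238 × 2 / 0.0529 ≈ 9.00
n = 3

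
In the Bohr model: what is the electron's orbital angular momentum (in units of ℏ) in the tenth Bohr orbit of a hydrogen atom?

10

L_n = nℏ, so L/ℏ = n = 10.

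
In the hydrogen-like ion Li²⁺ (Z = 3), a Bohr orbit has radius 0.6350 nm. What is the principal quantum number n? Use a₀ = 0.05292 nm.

6

r_n = n²a₀/Z ⇒ n² = rZ/a₀ = 0.6350 × 3 / 0.05292 ≈ 36.00
n = 6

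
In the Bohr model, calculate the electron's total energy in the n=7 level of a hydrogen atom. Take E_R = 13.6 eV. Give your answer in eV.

E_n = −E_R·Z²/n² = −13.6 × 1²/7² = -0.278 eV

-0.278 eV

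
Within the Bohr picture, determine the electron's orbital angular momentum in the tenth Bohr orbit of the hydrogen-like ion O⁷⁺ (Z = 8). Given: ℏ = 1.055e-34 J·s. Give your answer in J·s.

L_n = nℏ = 10 × 1.055e-34 = 1.055e-33 J·s

1.055e-33 J·s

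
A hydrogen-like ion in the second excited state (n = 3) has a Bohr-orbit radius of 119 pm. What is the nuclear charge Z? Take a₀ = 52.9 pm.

r_n = n²a₀/Z ⇒ Z = n²a₀/r = 3² × 52.9 / 119 ≈ 4.00
Z = 4

4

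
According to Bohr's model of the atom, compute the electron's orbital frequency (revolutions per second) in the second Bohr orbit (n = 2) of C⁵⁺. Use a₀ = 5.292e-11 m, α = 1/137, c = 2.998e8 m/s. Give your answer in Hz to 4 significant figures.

2.962e16 Hz

r = n²a₀/Z = 3.528e-11 m, v = Zαc/n = 6.565e6 m/s
f = v/(2πr) = 2.962e16 Hz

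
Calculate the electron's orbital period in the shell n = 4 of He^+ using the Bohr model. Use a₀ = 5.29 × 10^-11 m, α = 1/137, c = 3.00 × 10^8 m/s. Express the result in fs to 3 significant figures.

2.43 fs

r = n²a₀/Z = 4²·5.29 × 10^-11/2 = 4.23 × 10^-10 m
v = Zαc/n = 2·0.00730·3.00 × 10^8/4 = 1.09 × 10^6 m/s
T = 2πr/v = 2.43 × 10^-15 s = 2.43 fs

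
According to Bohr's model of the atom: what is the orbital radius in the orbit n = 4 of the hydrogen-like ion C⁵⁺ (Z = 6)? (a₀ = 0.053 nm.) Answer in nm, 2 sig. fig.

r_n = n²a₀/Z = 4² × 0.053 / 6
    = 16 × 0.053 / 6 = 0.14 nm

0.14 nm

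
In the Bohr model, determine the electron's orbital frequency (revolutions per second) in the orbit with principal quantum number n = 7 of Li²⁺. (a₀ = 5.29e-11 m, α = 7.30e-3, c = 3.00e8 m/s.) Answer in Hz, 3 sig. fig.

1.73e14 Hz

r = n²a₀/Z = 8.64e-10 m, v = Zαc/n = 9.39e5 m/s
f = v/(2πr) = 1.73e14 Hz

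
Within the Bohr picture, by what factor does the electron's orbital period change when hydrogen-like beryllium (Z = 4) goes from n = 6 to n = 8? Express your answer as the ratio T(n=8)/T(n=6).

64/27

T ∝ Z^-2 · n^3; with Z fixed, T ∝ n^3.
T(n=8)/T(n=6) = (8/6)^3 = 64/27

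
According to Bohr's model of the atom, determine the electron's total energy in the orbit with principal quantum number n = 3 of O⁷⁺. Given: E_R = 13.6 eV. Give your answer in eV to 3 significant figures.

-96.7 eV

E_n = −E_R·Z²/n² = −13.6 × 8²/3² = -96.7 eV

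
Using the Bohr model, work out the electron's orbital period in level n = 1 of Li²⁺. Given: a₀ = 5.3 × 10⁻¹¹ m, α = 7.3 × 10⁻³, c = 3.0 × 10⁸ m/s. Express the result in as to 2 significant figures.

17 as

r = n²a₀/Z = 1²·5.3 × 10⁻¹¹/3 = 1.8 × 10⁻¹¹ m
v = Zαc/n = 3·0.0073·3.0 × 10⁸/1 = 6.6 × 10⁶ m/s
T = 2πr/v = 1.7 × 10⁻¹⁷ s = 17 as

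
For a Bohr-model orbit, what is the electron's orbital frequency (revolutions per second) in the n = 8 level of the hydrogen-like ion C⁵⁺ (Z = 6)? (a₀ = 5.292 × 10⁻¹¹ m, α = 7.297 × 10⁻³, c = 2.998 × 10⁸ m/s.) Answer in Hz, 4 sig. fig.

r = n²a₀/Z = 5.645 × 10⁻¹⁰ m, v = Zαc/n = 1.641 × 10⁶ m/s
f = v/(2πr) = 4.626 × 10¹⁴ Hz

4.626 × 10¹⁴ Hz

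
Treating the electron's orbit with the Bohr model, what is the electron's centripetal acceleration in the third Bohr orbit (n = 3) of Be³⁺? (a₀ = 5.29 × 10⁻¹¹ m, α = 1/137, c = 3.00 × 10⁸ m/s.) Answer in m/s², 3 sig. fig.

r = n²a₀/Z = 1.19 × 10⁻¹⁰ m, v = Zαc/n = 2.92 × 10⁶ m/s
a = v²/r = (2.92 × 10⁶)² / 1.19 × 10⁻¹⁰ = 7.16 × 10²² m/s²

7.16 × 10²² m/s²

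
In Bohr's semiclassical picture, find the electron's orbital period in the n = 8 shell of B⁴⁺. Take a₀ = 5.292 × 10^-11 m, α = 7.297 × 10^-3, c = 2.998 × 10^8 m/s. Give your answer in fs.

r = n²a₀/Z = 8²·5.292 × 10^-11/5 = 6.774 × 10^-10 m
v = Zαc/n = 5·0.007297·2.998 × 10^8/8 = 1.367 × 10^6 m/s
T = 2πr/v = 3.113 × 10^-15 s = 3.113 fs

3.113 fs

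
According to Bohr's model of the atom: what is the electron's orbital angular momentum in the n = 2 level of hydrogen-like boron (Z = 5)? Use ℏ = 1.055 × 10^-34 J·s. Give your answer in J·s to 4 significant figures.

2.110 × 10^-34 J·s

L_n = nℏ = 2 × 1.055 × 10^-34 = 2.110 × 10^-34 J·s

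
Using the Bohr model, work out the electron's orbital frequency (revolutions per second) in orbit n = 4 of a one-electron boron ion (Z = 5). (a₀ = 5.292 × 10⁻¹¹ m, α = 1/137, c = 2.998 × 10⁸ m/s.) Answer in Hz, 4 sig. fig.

r = n²a₀/Z = 1.693 × 10⁻¹⁰ m, v = Zαc/n = 2.735 × 10⁶ m/s
f = v/(2πr) = 2.571 × 10¹⁵ Hz

2.571 × 10¹⁵ Hz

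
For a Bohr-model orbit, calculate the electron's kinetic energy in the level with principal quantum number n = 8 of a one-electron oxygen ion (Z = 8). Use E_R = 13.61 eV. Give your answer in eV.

For a Coulomb orbit the virial theorem gives K = −E_n.
E_n = −E_R·Z²/n², so K = E_R·Z²/n² = 13.61 × 8²/8² = 13.61 eV

13.61 eV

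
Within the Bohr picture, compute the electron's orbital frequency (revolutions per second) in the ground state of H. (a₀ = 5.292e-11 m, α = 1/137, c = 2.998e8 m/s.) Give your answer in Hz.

6.581e15 Hz

r = n²a₀/Z = 5.292e-11 m, v = Zαc/n = 2.188e6 m/s
f = v/(2πr) = 6.581e15 Hz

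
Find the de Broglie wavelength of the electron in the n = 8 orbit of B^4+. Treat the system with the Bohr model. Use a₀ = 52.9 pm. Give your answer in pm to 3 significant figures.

532 pm

The Bohr quantisation condition is nλ = 2πr_n.
r_n = n²a₀/Z = 677 pm
λ = 2πr_n/n = 2π·677/8 = 532 pm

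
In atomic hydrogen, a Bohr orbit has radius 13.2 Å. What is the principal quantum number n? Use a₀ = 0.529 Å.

5

r_n = n²a₀/Z ⇒ n² = rZ/a₀ = 13.2 × 1 / 0.529 ≈ 24.95
n = 5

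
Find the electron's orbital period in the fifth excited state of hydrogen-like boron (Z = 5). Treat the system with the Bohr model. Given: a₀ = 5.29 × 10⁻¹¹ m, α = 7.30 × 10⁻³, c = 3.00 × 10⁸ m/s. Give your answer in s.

r = n²a₀/Z = 6²·5.29 × 10⁻¹¹/5 = 3.81 × 10⁻¹⁰ m
v = Zαc/n = 5·0.00730·3.00 × 10⁸/6 = 1.82 × 10⁶ m/s
T = 2πr/v = 1.31 × 10⁻¹⁵ s

1.31 × 10⁻¹⁵ s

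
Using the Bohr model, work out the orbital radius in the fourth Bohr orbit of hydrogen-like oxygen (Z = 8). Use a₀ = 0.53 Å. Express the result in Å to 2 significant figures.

r_n = n²a₀/Z = 4² × 0.53 / 8
    = 16 × 0.53 / 8 = 1.1 Å

1.1 Å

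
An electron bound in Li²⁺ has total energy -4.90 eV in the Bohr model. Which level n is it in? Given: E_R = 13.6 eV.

E_n = −E_R Z²/n² ⇒ n² = E_R Z²/(−E_n) = 13.6 × 3² / 4.90 ≈ 24.98
n = 5

5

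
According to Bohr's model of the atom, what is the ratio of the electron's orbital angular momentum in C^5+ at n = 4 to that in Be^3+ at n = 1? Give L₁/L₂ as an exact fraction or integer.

4

L = nℏ is independent of Z.
L₁/L₂ = n₁/n₂ = 4/1 = 4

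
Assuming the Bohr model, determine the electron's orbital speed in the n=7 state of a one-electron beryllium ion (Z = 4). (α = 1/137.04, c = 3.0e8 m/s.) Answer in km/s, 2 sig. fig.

1300 km/s

v_n = Zαc/n = 4 × 0.0073 × 3.0e8 / 7
    = 1300 km/s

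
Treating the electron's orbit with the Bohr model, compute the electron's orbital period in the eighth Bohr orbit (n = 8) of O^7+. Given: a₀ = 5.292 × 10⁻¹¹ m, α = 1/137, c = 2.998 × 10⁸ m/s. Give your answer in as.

r = n²a₀/Z = 8²·5.292 × 10⁻¹¹/8 = 4.234 × 10⁻¹⁰ m
v = Zαc/n = 8·0.007299·2.998 × 10⁸/8 = 2.188 × 10⁶ m/s
T = 2πr/v = 1.216 × 10⁻¹⁵ s = 1216 as

1216 as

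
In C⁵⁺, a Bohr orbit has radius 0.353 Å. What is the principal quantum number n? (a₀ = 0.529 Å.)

2

r_n = n²a₀/Z ⇒ n² = rZ/a₀ = 0.353 × 6 / 0.529 ≈ 4.00
n = 2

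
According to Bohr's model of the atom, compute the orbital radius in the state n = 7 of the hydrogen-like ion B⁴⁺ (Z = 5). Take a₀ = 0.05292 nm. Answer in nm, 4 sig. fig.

r_n = n²a₀/Z = 7² × 0.05292 / 5
    = 49 × 0.05292 / 5 = 0.5186 nm

0.5186 nm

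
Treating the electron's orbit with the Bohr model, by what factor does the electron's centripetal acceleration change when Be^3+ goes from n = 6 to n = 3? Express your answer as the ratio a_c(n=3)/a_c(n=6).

16

a_c ∝ Z^3 · n^-4; with Z fixed, a_c ∝ n^-4.
a_c(n=3)/a_c(n=6) = (3/6)^-4 = 16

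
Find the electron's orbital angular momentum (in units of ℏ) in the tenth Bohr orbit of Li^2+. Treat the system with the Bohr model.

L_n = nℏ, so L/ℏ = n = 10.

10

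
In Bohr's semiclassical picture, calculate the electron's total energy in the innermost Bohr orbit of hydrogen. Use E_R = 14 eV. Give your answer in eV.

E_n = −E_R·Z²/n² = −14 × 1²/1² = -14 eV

-14 eV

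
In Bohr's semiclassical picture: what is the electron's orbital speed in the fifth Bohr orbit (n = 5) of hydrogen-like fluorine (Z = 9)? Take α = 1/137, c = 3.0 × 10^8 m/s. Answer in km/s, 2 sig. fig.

v_n = Zαc/n = 9 × 0.0073 × 3.0 × 10^8 / 5
    = 3900 km/s

3900 km/s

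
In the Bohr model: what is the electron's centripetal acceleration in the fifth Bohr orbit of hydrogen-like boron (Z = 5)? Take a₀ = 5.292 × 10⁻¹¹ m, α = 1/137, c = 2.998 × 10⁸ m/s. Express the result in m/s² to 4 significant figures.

1.810 × 10²² m/s²

r = n²a₀/Z = 2.646 × 10⁻¹⁰ m, v = Zαc/n = 2.188 × 10⁶ m/s
a = v²/r = (2.188 × 10⁶)² / 2.646 × 10⁻¹⁰ = 1.810 × 10²² m/s²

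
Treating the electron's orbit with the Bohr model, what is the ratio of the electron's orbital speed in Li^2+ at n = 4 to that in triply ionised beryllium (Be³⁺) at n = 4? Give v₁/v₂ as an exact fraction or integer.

3/4

v ∝ Z^1 · n^-1
v₁/v₂ = (3/4)^1 · (4/4)^-1 = 3/4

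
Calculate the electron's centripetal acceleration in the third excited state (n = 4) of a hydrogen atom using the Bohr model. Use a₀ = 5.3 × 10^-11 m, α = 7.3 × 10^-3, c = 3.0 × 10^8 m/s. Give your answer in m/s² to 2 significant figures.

r = n²a₀/Z = 8.5 × 10^-10 m, v = Zαc/n = 5.5 × 10^5 m/s
a = v²/r = (5.5 × 10^5)² / 8.5 × 10^-10 = 3.5 × 10^20 m/s²

3.5 × 10^20 m/s²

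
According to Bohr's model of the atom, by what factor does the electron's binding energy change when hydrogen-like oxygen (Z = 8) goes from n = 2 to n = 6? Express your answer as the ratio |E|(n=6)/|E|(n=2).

|E| ∝ Z^2 · n^-2; with Z fixed, |E| ∝ n^-2.
|E|(n=6)/|E|(n=2) = (6/2)^-2 = 1/9

1/9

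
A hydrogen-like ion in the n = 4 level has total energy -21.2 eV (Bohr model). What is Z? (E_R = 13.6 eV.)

5

E_n = −E_R Z²/n² ⇒ Z² = −E_n n²/E_R = 21.2 × 4² / 13.6 ≈ 24.94
Z = 5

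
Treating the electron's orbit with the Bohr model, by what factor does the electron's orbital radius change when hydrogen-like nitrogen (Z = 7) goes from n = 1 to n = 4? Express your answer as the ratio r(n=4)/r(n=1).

r ∝ Z^-1 · n^2; with Z fixed, r ∝ n^2.
r(n=4)/r(n=1) = (4/1)^2 = 16

16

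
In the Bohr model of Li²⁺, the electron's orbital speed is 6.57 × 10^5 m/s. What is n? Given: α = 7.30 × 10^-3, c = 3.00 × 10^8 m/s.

v_n = Zαc/n ⇒ n = Zαc/v = 3 × 0.00730 × 3.00 × 10^8 / 6.57 × 10^5 ≈ 10.00
n = 10

10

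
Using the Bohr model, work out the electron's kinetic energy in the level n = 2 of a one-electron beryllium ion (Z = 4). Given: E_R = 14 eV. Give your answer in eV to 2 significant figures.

For a Coulomb orbit the virial theorem gives K = −E_n.
E_n = −E_R·Z²/n², so K = E_R·Z²/n² = 14 × 4²/2² = 56 eV

56 eV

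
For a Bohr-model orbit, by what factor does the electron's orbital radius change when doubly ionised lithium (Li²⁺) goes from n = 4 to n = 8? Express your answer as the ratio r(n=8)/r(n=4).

4

r ∝ Z^-1 · n^2; with Z fixed, r ∝ n^2.
r(n=8)/r(n=4) = (8/4)^2 = 4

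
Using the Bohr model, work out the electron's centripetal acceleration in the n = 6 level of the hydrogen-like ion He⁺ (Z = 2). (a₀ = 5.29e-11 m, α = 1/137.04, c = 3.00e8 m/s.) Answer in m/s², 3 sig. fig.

5.59e20 m/s²

r = n²a₀/Z = 9.52e-10 m, v = Zαc/n = 7.30e5 m/s
a = v²/r = (7.30e5)² / 9.52e-10 = 5.59e20 m/s²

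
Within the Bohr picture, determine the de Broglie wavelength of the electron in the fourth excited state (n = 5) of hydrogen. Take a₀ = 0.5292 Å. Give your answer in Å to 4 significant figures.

16.63 Å

The Bohr quantisation condition is nλ = 2πr_n.
r_n = n²a₀/Z = 13.23 Å
λ = 2πr_n/n = 2π·13.23/5 = 16.63 Å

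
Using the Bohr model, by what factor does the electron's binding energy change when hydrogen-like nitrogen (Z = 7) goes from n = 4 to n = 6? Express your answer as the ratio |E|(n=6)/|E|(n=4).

|E| ∝ Z^2 · n^-2; with Z fixed, |E| ∝ n^-2.
|E|(n=6)/|E|(n=4) = (6/4)^-2 = 4/9

4/9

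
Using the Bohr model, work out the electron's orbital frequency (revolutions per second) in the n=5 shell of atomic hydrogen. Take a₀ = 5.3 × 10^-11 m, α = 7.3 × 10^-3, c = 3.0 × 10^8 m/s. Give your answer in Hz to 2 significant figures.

r = n²a₀/Z = 1.3 × 10^-9 m, v = Zαc/n = 4.4 × 10^5 m/s
f = v/(2πr) = 5.3 × 10^13 Hz

5.3 × 10^13 Hz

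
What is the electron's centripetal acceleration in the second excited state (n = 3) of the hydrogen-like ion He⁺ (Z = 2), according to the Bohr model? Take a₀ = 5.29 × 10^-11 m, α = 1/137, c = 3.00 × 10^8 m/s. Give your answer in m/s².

r = n²a₀/Z = 2.38 × 10^-10 m, v = Zαc/n = 1.46 × 10^6 m/s
a = v²/r = (1.46 × 10^6)² / 2.38 × 10^-10 = 8.95 × 10^21 m/s²

8.95 × 10^21 m/s²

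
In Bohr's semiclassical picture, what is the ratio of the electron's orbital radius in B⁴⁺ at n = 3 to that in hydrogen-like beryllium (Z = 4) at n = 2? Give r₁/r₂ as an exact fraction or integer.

9/5

r ∝ Z^-1 · n^2
r₁/r₂ = (5/4)^-1 · (3/2)^2 = 9/5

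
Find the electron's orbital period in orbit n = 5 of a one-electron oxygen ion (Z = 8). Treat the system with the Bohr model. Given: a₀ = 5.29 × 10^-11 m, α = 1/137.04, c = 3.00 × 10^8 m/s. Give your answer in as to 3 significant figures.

r = n²a₀/Z = 5²·5.29 × 10^-11/8 = 1.65 × 10^-10 m
v = Zαc/n = 8·0.00730·3.00 × 10^8/5 = 3.50 × 10^6 m/s
T = 2πr/v = 2.97 × 10^-16 s = 297 as

297 as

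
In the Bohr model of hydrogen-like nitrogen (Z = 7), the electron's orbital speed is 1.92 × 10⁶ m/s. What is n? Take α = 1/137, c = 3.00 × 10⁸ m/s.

v_n = Zαc/n ⇒ n = Zαc/v = 7 × 0.00730 × 3.00 × 10⁸ / 1.92 × 10⁶ ≈ 7.98
n = 8

8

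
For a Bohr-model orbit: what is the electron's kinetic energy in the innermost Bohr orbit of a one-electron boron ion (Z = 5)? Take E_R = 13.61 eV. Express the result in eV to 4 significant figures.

340.2 eV

For a Coulomb orbit the virial theorem gives K = −E_n.
E_n = −E_R·Z²/n², so K = E_R·Z²/n² = 13.61 × 5²/1² = 340.2 eV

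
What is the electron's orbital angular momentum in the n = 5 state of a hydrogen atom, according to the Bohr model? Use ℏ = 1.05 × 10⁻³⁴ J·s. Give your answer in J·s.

L_n = nℏ = 5 × 1.05 × 10⁻³⁴ = 5.25 × 10⁻³⁴ J·s

5.25 × 10⁻³⁴ J·s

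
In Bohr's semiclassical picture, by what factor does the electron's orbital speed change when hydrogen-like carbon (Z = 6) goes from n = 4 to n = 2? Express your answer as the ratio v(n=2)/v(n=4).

2

v ∝ Z^1 · n^-1; with Z fixed, v ∝ n^-1.
v(n=2)/v(n=4) = (2/4)^-1 = 2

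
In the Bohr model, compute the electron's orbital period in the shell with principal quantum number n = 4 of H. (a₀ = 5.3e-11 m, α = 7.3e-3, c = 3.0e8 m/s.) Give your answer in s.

r = n²a₀/Z = 4²·5.3e-11/1 = 8.5e-10 m
v = Zαc/n = 1·0.0073·3.0e8/4 = 5.5e5 m/s
T = 2πr/v = 9.7e-15 s

9.7e-15 s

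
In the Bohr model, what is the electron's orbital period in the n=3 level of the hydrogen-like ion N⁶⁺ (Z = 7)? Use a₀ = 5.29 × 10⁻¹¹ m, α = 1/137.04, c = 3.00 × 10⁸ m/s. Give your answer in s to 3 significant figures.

r = n²a₀/Z = 3²·5.29 × 10⁻¹¹/7 = 6.80 × 10⁻¹¹ m
v = Zαc/n = 7·0.00730·3.00 × 10⁸/3 = 5.11 × 10⁶ m/s
T = 2πr/v = 8.37 × 10⁻¹⁷ s

8.37 × 10⁻¹⁷ s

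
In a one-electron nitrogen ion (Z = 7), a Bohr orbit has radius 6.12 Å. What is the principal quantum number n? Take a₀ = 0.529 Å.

r_n = n²a₀/Z ⇒ n² = rZ/a₀ = 6.12 × 7 / 0.529 ≈ 80.98
n = 9

9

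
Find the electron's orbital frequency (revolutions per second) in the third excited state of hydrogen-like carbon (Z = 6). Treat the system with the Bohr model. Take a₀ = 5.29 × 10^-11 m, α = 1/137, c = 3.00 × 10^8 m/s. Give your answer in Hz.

r = n²a₀/Z = 1.41 × 10^-10 m, v = Zαc/n = 3.28 × 10^6 m/s
f = v/(2πr) = 3.71 × 10^15 Hz

3.71 × 10^15 Hz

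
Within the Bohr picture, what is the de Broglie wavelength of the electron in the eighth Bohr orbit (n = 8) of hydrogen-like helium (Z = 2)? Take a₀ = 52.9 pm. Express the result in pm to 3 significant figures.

The Bohr quantisation condition is nλ = 2πr_n.
r_n = n²a₀/Z = 1690 pm
λ = 2πr_n/n = 2π·1690/8 = 1330 pm

1330 pm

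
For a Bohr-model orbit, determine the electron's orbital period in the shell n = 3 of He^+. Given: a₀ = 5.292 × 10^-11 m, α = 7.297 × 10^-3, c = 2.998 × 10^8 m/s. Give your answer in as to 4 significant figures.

1026 as

r = n²a₀/Z = 3²·5.292 × 10^-11/2 = 2.381 × 10^-10 m
v = Zαc/n = 2·0.007297·2.998 × 10^8/3 = 1.458 × 10^6 m/s
T = 2πr/v = 1.026 × 10^-15 s = 1026 as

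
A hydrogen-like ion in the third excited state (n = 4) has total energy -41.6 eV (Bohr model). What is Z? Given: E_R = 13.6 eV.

7

E_n = −E_R Z²/n² ⇒ Z² = −E_n n²/E_R = 41.6 × 4² / 13.6 ≈ 48.94
Z = 7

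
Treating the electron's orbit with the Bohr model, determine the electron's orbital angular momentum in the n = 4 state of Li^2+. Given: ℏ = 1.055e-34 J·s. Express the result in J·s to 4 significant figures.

4.220e-34 J·s

L_n = nℏ = 4 × 1.055e-34 = 4.220e-34 J·s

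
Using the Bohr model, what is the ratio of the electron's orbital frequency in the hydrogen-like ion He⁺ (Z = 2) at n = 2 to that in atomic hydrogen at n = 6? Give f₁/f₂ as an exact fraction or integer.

108

f ∝ Z^2 · n^-3
f₁/f₂ = (2/1)^2 · (2/6)^-3 = 108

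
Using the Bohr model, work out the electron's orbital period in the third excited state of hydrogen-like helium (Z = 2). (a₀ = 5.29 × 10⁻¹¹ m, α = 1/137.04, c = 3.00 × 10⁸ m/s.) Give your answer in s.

r = n²a₀/Z = 4²·5.29 × 10⁻¹¹/2 = 4.23 × 10⁻¹⁰ m
v = Zαc/n = 2·0.00730·3.00 × 10⁸/4 = 1.09 × 10⁶ m/s
T = 2πr/v = 2.43 × 10⁻¹⁵ s

2.43 × 10⁻¹⁵ s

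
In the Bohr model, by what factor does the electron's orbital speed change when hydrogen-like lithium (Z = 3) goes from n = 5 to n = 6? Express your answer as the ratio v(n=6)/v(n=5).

v ∝ Z^1 · n^-1; with Z fixed, v ∝ n^-1.
v(n=6)/v(n=5) = (6/5)^-1 = 5/6

5/6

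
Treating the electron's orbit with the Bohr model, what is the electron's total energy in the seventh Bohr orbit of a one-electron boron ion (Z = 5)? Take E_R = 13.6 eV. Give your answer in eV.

E_n = −E_R·Z²/n² = −13.6 × 5²/7² = -6.94 eV

-6.94 eV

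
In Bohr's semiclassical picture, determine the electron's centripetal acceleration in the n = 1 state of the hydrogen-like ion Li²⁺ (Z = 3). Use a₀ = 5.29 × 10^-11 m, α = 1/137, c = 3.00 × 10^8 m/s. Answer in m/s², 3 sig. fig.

2.45 × 10^24 m/s²

r = n²a₀/Z = 1.76 × 10^-11 m, v = Zαc/n = 6.57 × 10^6 m/s
a = v²/r = (6.57 × 10^6)² / 1.76 × 10^-11 = 2.45 × 10^24 m/s²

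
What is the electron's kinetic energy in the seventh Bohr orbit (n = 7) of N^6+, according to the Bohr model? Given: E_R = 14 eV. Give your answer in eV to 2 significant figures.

14 eV

For a Coulomb orbit the virial theorem gives K = −E_n.
E_n = −E_R·Z²/n², so K = E_R·Z²/n² = 14 × 7²/7² = 14 eV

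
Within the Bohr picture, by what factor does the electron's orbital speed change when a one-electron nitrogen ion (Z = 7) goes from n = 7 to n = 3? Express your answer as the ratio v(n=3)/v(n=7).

7/3

v ∝ Z^1 · n^-1; with Z fixed, v ∝ n^-1.
v(n=3)/v(n=7) = (3/7)^-1 = 7/3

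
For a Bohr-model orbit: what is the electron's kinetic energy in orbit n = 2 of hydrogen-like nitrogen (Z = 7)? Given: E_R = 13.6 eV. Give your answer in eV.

For a Coulomb orbit the virial theorem gives K = −E_n.
E_n = −E_R·Z²/n², so K = E_R·Z²/n² = 13.6 × 7²/2² = 167 eV

167 eV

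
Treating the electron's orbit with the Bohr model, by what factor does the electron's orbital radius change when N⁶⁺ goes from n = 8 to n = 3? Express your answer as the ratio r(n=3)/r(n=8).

9/64

r ∝ Z^-1 · n^2; with Z fixed, r ∝ n^2.
r(n=3)/r(n=8) = (3/8)^2 = 9/64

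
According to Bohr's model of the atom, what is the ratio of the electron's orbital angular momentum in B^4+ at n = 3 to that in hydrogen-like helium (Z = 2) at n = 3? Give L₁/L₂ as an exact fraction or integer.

1

L = nℏ is independent of Z.
L₁/L₂ = n₁/n₂ = 3/3 = 1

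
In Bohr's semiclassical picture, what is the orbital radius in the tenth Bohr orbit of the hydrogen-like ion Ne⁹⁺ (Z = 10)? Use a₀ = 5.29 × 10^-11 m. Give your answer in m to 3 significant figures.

r_n = n²a₀/Z = 10² × 5.29 × 10^-11 / 10
    = 100 × 5.29 × 10^-11 / 10 = 5.29 × 10^-10 m

5.29 × 10^-10 m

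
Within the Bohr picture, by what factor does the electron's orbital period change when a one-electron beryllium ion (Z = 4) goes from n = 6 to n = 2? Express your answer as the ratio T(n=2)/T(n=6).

T ∝ Z^-2 · n^3; with Z fixed, T ∝ n^3.
T(n=2)/T(n=6) = (2/6)^3 = 1/27

1/27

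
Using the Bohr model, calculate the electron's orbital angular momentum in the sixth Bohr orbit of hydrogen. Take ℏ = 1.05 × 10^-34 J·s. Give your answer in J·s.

6.30 × 10^-34 J·s

L_n = nℏ = 6 × 1.05 × 10^-34 = 6.30 × 10^-34 J·s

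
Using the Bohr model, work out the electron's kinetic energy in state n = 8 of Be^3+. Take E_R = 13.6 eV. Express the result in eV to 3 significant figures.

For a Coulomb orbit the virial theorem gives K = −E_n.
E_n = −E_R·Z²/n², so K = E_R·Z²/n² = 13.6 × 4²/8² = 3.40 eV

3.40 eV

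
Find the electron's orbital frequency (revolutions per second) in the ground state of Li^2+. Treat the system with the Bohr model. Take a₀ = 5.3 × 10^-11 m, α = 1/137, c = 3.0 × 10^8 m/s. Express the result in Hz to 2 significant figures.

r = n²a₀/Z = 1.8 × 10^-11 m, v = Zαc/n = 6.6 × 10^6 m/s
f = v/(2πr) = 5.9 × 10^16 Hz

5.9 × 10^16 Hz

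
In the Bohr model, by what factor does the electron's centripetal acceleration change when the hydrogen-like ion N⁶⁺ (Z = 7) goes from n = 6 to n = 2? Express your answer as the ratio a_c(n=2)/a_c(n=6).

81

a_c ∝ Z^3 · n^-4; with Z fixed, a_c ∝ n^-4.
a_c(n=2)/a_c(n=6) = (2/6)^-4 = 81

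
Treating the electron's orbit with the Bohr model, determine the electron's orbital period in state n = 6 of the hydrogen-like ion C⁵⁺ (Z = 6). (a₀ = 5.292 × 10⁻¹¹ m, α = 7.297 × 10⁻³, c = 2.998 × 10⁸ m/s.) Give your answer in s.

r = n²a₀/Z = 6²·5.292 × 10⁻¹¹/6 = 3.175 × 10⁻¹⁰ m
v = Zαc/n = 6·0.007297·2.998 × 10⁸/6 = 2.188 × 10⁶ m/s
T = 2πr/v = 9.120 × 10⁻¹⁶ s

9.120 × 10⁻¹⁶ s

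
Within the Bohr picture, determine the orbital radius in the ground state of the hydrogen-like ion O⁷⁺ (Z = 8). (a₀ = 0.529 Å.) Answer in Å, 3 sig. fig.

r_n = n²a₀/Z = 1² × 0.529 / 8
    = 1 × 0.529 / 8 = 0.0661 Å

0.0661 Å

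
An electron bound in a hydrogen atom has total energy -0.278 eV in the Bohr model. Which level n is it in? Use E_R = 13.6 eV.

E_n = −E_R Z²/n² ⇒ n² = E_R Z²/(−E_n) = 13.6 × 1² / 0.278 ≈ 48.92
n = 7

7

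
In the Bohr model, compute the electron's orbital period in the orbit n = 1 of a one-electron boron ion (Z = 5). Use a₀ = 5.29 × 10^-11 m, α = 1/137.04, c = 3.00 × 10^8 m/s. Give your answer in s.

6.07 × 10^-18 s

r = n²a₀/Z = 1²·5.29 × 10^-11/5 = 1.06 × 10^-11 m
v = Zαc/n = 5·0.00730·3.00 × 10^8/1 = 1.09 × 10^7 m/s
T = 2πr/v = 6.07 × 10^-18 s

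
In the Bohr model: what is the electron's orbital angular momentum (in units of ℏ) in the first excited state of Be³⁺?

L_n = nℏ, so L/ℏ = n = 2.

2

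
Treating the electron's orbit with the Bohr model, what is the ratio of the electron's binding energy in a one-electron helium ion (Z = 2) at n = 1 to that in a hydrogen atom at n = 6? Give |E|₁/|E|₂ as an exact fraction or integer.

|E| ∝ Z^2 · n^-2
|E|₁/|E|₂ = (2/1)^2 · (1/6)^-2 = 144

144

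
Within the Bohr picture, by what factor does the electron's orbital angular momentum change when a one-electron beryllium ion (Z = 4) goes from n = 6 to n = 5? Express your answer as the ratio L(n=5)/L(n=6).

5/6

L = nℏ depends only on n, so L ∝ n.
L(n=5)/L(n=6) = (5/6)^1 = 5/6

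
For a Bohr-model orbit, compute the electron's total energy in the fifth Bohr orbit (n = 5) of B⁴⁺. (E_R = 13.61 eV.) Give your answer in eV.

E_n = −E_R·Z²/n² = −13.61 × 5²/5² = -13.61 eV

-13.61 eV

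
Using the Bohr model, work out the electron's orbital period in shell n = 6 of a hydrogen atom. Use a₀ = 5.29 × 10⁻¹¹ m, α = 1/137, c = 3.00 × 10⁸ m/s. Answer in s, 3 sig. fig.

3.28 × 10⁻¹⁴ s

r = n²a₀/Z = 6²·5.29 × 10⁻¹¹/1 = 1.90 × 10⁻⁹ m
v = Zαc/n = 1·0.00730·3.00 × 10⁸/6 = 3.65 × 10⁵ m/s
T = 2πr/v = 3.28 × 10⁻¹⁴ s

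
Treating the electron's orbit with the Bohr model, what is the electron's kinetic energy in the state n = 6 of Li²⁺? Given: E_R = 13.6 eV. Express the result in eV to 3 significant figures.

3.40 eV

For a Coulomb orbit the virial theorem gives K = −E_n.
E_n = −E_R·Z²/n², so K = E_R·Z²/n² = 13.6 × 3²/6² = 3.40 eV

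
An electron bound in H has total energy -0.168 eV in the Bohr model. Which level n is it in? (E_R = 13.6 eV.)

9

E_n = −E_R Z²/n² ⇒ n² = E_R Z²/(−E_n) = 13.6 × 1² / 0.168 ≈ 80.95
n = 9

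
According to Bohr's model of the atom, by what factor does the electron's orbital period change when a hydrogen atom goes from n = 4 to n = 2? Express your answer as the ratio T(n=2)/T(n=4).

1/8

T ∝ Z^-2 · n^3; with Z fixed, T ∝ n^3.
T(n=2)/T(n=4) = (2/4)^3 = 1/8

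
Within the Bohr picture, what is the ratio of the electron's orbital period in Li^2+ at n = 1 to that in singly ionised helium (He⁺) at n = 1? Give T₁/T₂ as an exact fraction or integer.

4/9

T ∝ Z^-2 · n^3
T₁/T₂ = (3/2)^-2 · (1/1)^3 = 4/9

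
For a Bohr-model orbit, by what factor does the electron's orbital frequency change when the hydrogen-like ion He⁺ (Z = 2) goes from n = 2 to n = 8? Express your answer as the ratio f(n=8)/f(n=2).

f ∝ Z^2 · n^-3; with Z fixed, f ∝ n^-3.
f(n=8)/f(n=2) = (8/2)^-3 = 1/64

1/64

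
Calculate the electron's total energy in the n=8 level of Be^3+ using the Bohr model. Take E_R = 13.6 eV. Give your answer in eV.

E_n = −E_R·Z²/n² = −13.6 × 4²/8² = -3.40 eV

-3.40 eV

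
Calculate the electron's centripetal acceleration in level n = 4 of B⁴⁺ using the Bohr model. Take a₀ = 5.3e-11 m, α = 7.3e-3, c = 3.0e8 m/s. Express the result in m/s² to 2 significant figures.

r = n²a₀/Z = 1.7e-10 m, v = Zαc/n = 2.7e6 m/s
a = v²/r = (2.7e6)² / 1.7e-10 = 4.4e22 m/s²

4.4e22 m/s²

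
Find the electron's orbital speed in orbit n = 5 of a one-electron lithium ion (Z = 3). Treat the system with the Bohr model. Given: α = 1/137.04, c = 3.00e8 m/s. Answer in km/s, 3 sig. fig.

1310 km/s

v_n = Zαc/n = 3 × 0.00730 × 3.00e8 / 5
    = 1310 km/s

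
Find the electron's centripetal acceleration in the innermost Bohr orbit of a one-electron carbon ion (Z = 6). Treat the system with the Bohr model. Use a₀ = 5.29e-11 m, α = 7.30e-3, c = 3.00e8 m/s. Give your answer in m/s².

r = n²a₀/Z = 8.82e-12 m, v = Zαc/n = 1.31e7 m/s
a = v²/r = (1.31e7)² / 8.82e-12 = 1.96e25 m/s²

1.96e25 m/s²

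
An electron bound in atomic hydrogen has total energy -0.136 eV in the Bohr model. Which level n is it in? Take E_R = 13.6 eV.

10

E_n = −E_R Z²/n² ⇒ n² = E_R Z²/(−E_n) = 13.6 × 1² / 0.136 ≈ 100.00
n = 10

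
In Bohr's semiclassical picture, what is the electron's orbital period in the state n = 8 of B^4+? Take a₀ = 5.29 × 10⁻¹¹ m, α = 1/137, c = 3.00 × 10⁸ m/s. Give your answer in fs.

3.11 fs

r = n²a₀/Z = 8²·5.29 × 10⁻¹¹/5 = 6.77 × 10⁻¹⁰ m
v = Zαc/n = 5·0.00730·3.00 × 10⁸/8 = 1.37 × 10⁶ m/s
T = 2πr/v = 3.11 × 10⁻¹⁵ s = 3.11 fs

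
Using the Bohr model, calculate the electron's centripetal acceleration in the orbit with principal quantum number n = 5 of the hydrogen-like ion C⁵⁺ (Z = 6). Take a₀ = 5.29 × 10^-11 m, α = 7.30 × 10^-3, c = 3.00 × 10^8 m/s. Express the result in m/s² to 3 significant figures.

r = n²a₀/Z = 2.20 × 10^-10 m, v = Zαc/n = 2.63 × 10^6 m/s
a = v²/r = (2.63 × 10^6)² / 2.20 × 10^-10 = 3.13 × 10^22 m/s²

3.13 × 10^22 m/s²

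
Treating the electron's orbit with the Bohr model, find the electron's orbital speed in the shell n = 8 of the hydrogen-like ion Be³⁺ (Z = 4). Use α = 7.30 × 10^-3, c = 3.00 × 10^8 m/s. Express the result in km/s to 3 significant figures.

v_n = Zαc/n = 4 × 0.00730 × 3.00 × 10^8 / 8
    = 1100 km/s

1100 km/s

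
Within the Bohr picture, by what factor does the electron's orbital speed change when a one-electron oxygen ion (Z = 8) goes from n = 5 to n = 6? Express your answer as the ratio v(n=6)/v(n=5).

5/6

v ∝ Z^1 · n^-1; with Z fixed, v ∝ n^-1.
v(n=6)/v(n=5) = (6/5)^-1 = 5/6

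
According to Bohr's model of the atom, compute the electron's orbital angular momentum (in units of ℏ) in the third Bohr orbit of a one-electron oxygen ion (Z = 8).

L_n = nℏ, so L/ℏ = n = 3.

3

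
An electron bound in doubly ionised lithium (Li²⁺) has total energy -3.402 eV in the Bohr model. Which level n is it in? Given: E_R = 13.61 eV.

E_n = −E_R Z²/n² ⇒ n² = E_R Z²/(−E_n) = 13.61 × 3² / 3.402 ≈ 36.01
n = 6

6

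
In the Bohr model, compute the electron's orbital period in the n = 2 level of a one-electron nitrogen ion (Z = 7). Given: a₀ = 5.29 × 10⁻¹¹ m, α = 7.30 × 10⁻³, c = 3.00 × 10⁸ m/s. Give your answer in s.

r = n²a₀/Z = 2²·5.29 × 10⁻¹¹/7 = 3.02 × 10⁻¹¹ m
v = Zαc/n = 7·0.00730·3.00 × 10⁸/2 = 7.67 × 10⁶ m/s
T = 2πr/v = 2.48 × 10⁻¹⁷ s

2.48 × 10⁻¹⁷ s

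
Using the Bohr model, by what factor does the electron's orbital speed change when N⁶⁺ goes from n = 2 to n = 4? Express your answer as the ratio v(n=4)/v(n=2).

1/2

v ∝ Z^1 · n^-1; with Z fixed, v ∝ n^-1.
v(n=4)/v(n=2) = (4/2)^-1 = 1/2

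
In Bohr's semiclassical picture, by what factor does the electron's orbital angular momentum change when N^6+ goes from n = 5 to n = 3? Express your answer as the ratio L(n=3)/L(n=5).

L = nℏ depends only on n, so L ∝ n.
L(n=3)/L(n=5) = (3/5)^1 = 3/5

3/5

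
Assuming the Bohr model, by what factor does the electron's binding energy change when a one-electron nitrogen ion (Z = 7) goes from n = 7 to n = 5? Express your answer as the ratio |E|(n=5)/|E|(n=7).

|E| ∝ Z^2 · n^-2; with Z fixed, |E| ∝ n^-2.
|E|(n=5)/|E|(n=7) = (5/7)^-2 = 49/25

49/25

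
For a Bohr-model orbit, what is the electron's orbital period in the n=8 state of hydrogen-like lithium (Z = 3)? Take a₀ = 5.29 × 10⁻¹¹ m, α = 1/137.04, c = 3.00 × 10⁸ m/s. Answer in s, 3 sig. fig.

r = n²a₀/Z = 8²·5.29 × 10⁻¹¹/3 = 1.13 × 10⁻⁹ m
v = Zαc/n = 3·0.00730·3.00 × 10⁸/8 = 8.21 × 10⁵ m/s
T = 2πr/v = 8.64 × 10⁻¹⁵ s

8.64 × 10⁻¹⁵ s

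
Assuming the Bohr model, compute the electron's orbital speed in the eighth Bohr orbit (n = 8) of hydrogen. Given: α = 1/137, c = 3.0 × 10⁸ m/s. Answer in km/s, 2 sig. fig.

v_n = Zαc/n = 1 × 0.0073 × 3.0 × 10⁸ / 8
    = 270 km/s

270 km/s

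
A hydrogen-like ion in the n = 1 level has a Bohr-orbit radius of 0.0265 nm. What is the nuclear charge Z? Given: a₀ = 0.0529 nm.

r_n = n²a₀/Z ⇒ Z = n²a₀/r = 1² × 0.0529 / 0.0265 ≈ 2.00
Z = 2

2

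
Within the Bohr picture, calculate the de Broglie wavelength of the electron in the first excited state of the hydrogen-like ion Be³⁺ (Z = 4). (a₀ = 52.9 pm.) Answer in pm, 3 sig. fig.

166 pm

The Bohr quantisation condition is nλ = 2πr_n.
r_n = n²a₀/Z = 52.9 pm
λ = 2πr_n/n = 2π·52.9/2 = 166 pm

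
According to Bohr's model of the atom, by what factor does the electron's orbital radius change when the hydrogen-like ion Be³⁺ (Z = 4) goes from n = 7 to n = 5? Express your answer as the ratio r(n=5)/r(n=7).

25/49

r ∝ Z^-1 · n^2; with Z fixed, r ∝ n^2.
r(n=5)/r(n=7) = (5/7)^2 = 25/49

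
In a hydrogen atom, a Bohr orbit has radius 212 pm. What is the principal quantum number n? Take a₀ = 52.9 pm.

2

r_n = n²a₀/Z ⇒ n² = rZ/a₀ = 212 × 1 / 52.9 ≈ 4.01
n = 2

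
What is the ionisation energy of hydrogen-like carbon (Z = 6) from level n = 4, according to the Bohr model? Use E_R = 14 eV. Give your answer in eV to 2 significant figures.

E_n = −E_R·Z²/n² = −14 × 6²/4² eV = -32 eV
Ionisation energy = −E_n = 32 eV

32 eV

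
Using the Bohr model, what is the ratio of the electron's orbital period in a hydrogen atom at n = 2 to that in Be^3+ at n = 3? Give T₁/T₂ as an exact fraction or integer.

128/27

T ∝ Z^-2 · n^3
T₁/T₂ = (1/4)^-2 · (2/3)^3 = 128/27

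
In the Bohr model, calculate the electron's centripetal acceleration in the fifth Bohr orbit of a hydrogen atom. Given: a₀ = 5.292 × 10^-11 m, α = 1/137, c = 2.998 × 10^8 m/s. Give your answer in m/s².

1.448 × 10^20 m/s²

r = n²a₀/Z = 1.323 × 10^-9 m, v = Zαc/n = 4.377 × 10^5 m/s
a = v²/r = (4.377 × 10^5)² / 1.323 × 10^-9 = 1.448 × 10^20 m/s²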